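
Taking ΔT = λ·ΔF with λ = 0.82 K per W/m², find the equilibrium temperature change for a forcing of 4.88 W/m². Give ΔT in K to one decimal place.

ΔT = 4.0 K

ΔT = λ ΔF = 0.82 × 4.88 = 4.0016 K.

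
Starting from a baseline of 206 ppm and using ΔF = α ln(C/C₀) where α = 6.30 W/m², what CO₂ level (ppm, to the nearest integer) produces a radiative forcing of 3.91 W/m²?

Set 6.30 ln(C/206) = 3.91, so ln(C/206) = 3.91/6.30 = 0.62063.
Then C/206 = e^0.62063 = 1.86010, giving C = 206 × 1.86010 = 383.18 ppm.

C ≈ 383 ppm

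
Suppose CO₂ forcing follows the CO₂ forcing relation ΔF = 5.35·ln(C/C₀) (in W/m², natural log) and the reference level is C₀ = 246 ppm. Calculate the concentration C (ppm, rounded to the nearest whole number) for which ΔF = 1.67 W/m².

Set 5.35 ln(C/246) = 1.67, so ln(C/246) = 1.67/5.35 = 0.31215.
Then C/246 = e^0.31215 = 1.36636, giving C = 246 × 1.36636 = 336.12 ppm.

C ≈ 336 ppm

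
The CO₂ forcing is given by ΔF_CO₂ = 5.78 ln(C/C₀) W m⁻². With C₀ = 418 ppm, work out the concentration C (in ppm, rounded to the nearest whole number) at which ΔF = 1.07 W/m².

Set 5.78 ln(C/418) = 1.07, so ln(C/418) = 1.07/5.78 = 0.18512.
Then C/418 = e^0.18512 = 1.20336, giving C = 418 × 1.20336 = 503.00 ppm.

C ≈ 503 ppm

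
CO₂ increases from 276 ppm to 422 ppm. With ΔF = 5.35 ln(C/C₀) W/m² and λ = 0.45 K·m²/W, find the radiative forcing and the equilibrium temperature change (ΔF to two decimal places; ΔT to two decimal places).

ΔF = 2.27 W/m²; ΔT = 1.02 K

CO₂: 5.35 × ln(422/276) = 5.35 × ln(1.52899) = 5.35 × 0.42461 = 2.2717 W/m².
ΔT = λ ΔF = 0.45 × 2.27 = 1.0215 K.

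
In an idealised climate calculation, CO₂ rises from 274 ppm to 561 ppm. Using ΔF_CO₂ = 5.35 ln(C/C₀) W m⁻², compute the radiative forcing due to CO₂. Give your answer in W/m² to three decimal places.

ΔF = 3.834 W/m²

CO₂ absorption bands are partially saturated, so forcing scales with the logarithm of the concentration ratio.
CO₂: 5.35 × ln(561/274) = 5.35 × ln(2.04745) = 5.35 × 0.71660 = 3.8338 W/m².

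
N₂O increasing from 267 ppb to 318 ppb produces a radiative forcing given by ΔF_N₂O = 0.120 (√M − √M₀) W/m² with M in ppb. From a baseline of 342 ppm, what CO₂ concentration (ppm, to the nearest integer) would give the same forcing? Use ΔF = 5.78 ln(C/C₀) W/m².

N₂O forcing: 0.120 × (√318 − √267) = 0.120 × (17.8326 − 16.3401) = 0.120 × 1.4925 = 0.17910 W/m².
Set 5.78 ln(C/342) = 0.17910: ln(C/342) = 0.17910/5.78 = 0.03099, so C = 342 × e^0.03099 = 342 × 1.03148 = 352.77 ppm.

C ≈ 353 ppm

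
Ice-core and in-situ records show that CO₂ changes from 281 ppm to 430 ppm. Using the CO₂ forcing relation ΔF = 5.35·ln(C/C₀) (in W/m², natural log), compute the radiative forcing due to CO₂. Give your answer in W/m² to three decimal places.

ΔF = 2.276 W/m²

CO₂: 5.35 × ln(430/281) = 5.35 × ln(1.53025) = 5.35 × 0.42543 = 2.2761 W/m².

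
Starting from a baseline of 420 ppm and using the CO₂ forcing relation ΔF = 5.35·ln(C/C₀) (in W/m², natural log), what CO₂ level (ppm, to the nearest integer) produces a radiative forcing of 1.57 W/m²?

C ≈ 563 ppm

Set 5.35 ln(C/420) = 1.57, so ln(C/420) = 1.57/5.35 = 0.29346.
Then C/420 = e^0.29346 = 1.34106, giving C = 420 × 1.34106 = 563.25 ppm.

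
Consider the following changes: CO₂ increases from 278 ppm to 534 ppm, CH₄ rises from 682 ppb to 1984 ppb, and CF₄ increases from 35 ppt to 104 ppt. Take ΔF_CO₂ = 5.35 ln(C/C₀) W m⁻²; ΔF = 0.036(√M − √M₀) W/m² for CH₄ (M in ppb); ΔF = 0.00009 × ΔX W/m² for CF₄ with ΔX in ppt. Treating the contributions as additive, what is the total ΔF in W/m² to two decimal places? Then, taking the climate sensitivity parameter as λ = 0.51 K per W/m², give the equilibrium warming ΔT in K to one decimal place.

ΔF = 4.16 W/m²; ΔT = 2.1 K

CO₂: 5.35 × ln(534/278) = 5.35 × ln(1.92086) = 5.35 × 0.65277 = 3.4923 W/m².
CH₄: 0.036 × (√1984 − √682) = 0.036 × (44.5421 − 26.1151) = 0.036 × 18.4270 = 0.6634 W/m².
CF₄: ΔF = 0.00009 × (104 − 35) = 0.00009 × 69 = 0.0062 W/m².
Total ΔF = 3.4923 + 0.6634 + 0.0062 = 4.1619 W/m².
ΔT = λ ΔF = 0.51 × 4.16 = 2.1216 K.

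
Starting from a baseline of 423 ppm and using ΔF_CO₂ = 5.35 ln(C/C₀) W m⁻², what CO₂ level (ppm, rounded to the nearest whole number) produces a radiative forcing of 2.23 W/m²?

C ≈ 642 ppm

Set 5.35 ln(C/423) = 2.23, so ln(C/423) = 2.23/5.35 = 0.41682.
Then C/423 = e^0.41682 = 1.51713, giving C = 423 × 1.51713 = 641.75 ppm.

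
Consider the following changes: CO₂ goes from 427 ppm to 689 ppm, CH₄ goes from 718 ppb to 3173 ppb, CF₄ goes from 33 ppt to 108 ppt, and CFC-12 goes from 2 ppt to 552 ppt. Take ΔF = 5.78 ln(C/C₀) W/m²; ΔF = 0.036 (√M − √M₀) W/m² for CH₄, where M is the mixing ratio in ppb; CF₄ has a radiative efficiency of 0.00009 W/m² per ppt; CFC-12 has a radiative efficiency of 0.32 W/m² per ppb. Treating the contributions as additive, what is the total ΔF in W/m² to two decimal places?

ΔF = 4.01 W/m²

CO₂: 5.78 × ln(689/427) = 5.78 × ln(1.61358) = 5.78 × 0.47846 = 2.7655 W/m².
CH₄: 0.036 × (√3173 − √718) = 0.036 × (56.3294 − 26.7955) = 0.036 × 29.5339 = 1.0632 W/m².
CF₄: ΔF = 0.00009 × (108 − 33) = 0.00009 × 75 = 0.0068 W/m².
CFC-12: Δ = 552 − 2 = 550 ppt = 0.550 ppb; ΔF = 0.32 × 0.550 = 0.1760 W/m².
Total ΔF = 2.7655 + 1.0632 + 0.0068 + 0.1760 = 4.0115 W/m².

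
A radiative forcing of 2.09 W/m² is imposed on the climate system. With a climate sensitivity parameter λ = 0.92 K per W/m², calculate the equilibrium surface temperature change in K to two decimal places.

ΔT = λ ΔF = 0.92 × 2.09 = 1.9228 K.

ΔT = 1.92 K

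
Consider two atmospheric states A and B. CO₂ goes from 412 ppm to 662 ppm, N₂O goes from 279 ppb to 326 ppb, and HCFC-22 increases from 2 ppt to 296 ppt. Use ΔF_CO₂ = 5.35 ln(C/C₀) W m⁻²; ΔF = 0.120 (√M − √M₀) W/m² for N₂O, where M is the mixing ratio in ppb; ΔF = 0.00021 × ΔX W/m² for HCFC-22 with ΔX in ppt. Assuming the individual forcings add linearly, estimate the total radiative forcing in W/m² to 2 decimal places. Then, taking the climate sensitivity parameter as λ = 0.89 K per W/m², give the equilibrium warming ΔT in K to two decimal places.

ΔF = 2.76 W/m²; ΔT = 2.46 K

CO₂: 5.35 × ln(662/412) = 5.35 × ln(1.60680) = 5.35 × 0.47424 = 2.5372 W/m².
N₂O: 0.120 × (√326 − √279) = 0.120 × (18.0555 − 16.7033) = 0.120 × 1.3522 = 0.1623 W/m².
HCFC-22: ΔF = 0.00021 × (296 − 2) = 0.00021 × 294 = 0.0617 W/m².
Total ΔF = 2.5372 + 0.1623 + 0.0617 = 2.7612 W/m².
ΔT = λ ΔF = 0.89 × 2.76 = 2.4564 K.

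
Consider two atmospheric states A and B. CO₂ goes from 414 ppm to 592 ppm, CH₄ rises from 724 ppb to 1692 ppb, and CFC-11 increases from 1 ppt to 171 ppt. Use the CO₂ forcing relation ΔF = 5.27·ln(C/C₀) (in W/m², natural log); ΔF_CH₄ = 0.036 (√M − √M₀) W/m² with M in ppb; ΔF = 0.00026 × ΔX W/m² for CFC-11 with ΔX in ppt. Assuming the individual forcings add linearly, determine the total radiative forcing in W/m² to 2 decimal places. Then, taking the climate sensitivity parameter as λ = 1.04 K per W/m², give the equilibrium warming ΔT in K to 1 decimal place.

CO₂: 5.27 × ln(592/414) = 5.27 × ln(1.42995) = 5.27 × 0.35764 = 1.8848 W/m².
CH₄: 0.036 × (√1692 − √724) = 0.036 × (41.1339 − 26.9072) = 0.036 × 14.2267 = 0.5122 W/m².
CFC-11: ΔF = 0.00026 × (171 − 1) = 0.00026 × 170 = 0.0442 W/m².
Total ΔF = 1.8848 + 0.5122 + 0.0442 = 2.4412 W/m².
ΔT = λ ΔF = 1.04 × 2.44 = 2.5376 K.

ΔF = 2.44 W/m²; ΔT = 2.5 K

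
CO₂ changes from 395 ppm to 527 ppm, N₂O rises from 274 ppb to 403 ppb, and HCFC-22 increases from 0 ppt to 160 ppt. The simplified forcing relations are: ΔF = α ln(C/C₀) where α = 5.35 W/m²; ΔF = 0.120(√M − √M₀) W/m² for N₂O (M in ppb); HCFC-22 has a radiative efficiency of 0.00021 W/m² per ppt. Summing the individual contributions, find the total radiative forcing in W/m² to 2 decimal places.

CO₂: 5.35 × ln(527/395) = 5.35 × ln(1.33418) = 5.35 × 0.28832 = 1.5425 W/m².
N₂O: 0.120 × (√403 − √274) = 0.120 × (20.0749 − 16.5529) = 0.120 × 3.5220 = 0.4226 W/m².
HCFC-22: ΔF = 0.00021 × (160 − 0) = 0.00021 × 160 = 0.0336 W/m².
Total ΔF = 1.5425 + 0.4226 + 0.0336 = 1.9987 W/m².

ΔF = 2.00 W/m²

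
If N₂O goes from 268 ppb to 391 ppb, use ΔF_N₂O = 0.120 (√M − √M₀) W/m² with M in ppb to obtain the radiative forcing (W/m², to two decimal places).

ΔF = 0.41 W/m²

N₂O: 0.120 × (√391 − √268) = 0.120 × (19.7737 − 16.3707) = 0.120 × 3.4030 = 0.4084 W/m².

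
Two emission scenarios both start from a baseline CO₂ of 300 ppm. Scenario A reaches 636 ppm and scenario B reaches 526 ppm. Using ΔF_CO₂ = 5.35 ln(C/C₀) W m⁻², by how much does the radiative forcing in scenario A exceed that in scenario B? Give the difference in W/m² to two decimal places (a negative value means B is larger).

ΔF_A − ΔF_B = 1.02 W/m²

ΔF_A = 5.35 ln(636/300) = 5.35 × 0.75142 = 4.0201 W/m².
ΔF_B = 5.35 ln(526/300) = 5.35 × 0.56152 = 3.0041 W/m².
Difference: 4.0201 − 3.0041 = 1.0160 W/m².
(Equivalently, ΔF_A − ΔF_B = 5.35 ln(636/526) = 5.35 × 0.18990 = 1.0160 W/m².)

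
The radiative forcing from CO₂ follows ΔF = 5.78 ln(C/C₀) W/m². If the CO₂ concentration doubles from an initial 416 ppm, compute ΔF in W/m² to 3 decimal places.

Because the forcing depends only on the ratio C/C₀, the initial concentration does not enter.
ΔF = 5.78 × ln(2) = 5.78 × 0.69315 = 4.0064 W/m².

ΔF = 4.006 W/m²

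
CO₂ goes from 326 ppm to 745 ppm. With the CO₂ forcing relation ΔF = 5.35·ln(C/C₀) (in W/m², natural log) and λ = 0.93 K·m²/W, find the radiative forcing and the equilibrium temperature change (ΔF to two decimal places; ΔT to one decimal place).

CO₂: 5.35 × ln(745/326) = 5.35 × ln(2.28528) = 5.35 × 0.82649 = 4.4217 W/m².
ΔT = λ ΔF = 0.93 × 4.42 = 4.1106 K.

ΔF = 4.42 W/m²; ΔT = 4.1 K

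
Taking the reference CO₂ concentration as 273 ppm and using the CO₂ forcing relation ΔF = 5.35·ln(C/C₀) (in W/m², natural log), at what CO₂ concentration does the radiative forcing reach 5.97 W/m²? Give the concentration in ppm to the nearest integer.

Set 5.35 ln(C/273) = 5.97, so ln(C/273) = 5.97/5.35 = 1.11589.
Then C/273 = e^1.11589 = 3.05228, giving C = 273 × 3.05228 = 833.27 ppm.

C ≈ 833 ppm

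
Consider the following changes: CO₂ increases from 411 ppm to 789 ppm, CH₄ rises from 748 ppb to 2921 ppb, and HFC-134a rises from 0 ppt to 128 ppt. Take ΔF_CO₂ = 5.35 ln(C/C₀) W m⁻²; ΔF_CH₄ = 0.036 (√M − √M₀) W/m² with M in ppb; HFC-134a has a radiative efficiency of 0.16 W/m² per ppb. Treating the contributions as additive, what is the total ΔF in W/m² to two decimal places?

CO₂: 5.35 × ln(789/411) = 5.35 × ln(1.91971) = 5.35 × 0.65217 = 3.4891 W/m².
CH₄: 0.036 × (√2921 − √748) = 0.036 × (54.0463 − 27.3496) = 0.036 × 26.6967 = 0.9611 W/m².
HFC-134a: Δ = 128 − 0 = 128 ppt = 0.128 ppb; ΔF = 0.16 × 0.128 = 0.0205 W/m².
Total ΔF = 3.4891 + 0.9611 + 0.0205 = 4.4707 W/m².

ΔF = 4.47 W/m²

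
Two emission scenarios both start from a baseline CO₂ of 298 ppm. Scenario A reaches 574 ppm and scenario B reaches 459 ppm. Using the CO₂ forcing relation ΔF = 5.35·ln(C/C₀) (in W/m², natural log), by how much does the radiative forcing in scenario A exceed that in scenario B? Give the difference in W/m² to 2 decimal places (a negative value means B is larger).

ΔF_A − ΔF_B = 1.20 W/m²

ΔF_A = 5.35 ln(574/298) = 5.35 × 0.65554 = 3.5071 W/m².
ΔF_B = 5.35 ln(459/298) = 5.35 × 0.43196 = 2.3110 W/m².
Difference: 3.5071 − 2.3110 = 1.1961 W/m².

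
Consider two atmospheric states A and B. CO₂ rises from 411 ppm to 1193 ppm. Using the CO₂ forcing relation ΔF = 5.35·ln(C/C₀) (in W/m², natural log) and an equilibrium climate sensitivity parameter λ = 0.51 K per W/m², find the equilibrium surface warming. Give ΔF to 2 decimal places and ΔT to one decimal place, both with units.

CO₂: 5.35 × ln(1193/411) = 5.35 × ln(2.90268) = 5.35 × 1.06563 = 5.7011 W/m².
ΔT = λ ΔF = 0.51 × 5.70 = 2.9070 K.

ΔF = 5.70 W/m²; ΔT = 2.9 K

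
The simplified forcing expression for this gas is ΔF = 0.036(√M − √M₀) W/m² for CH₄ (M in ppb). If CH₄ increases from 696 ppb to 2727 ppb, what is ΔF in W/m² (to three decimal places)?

CH₄: 0.036 × (√2727 − √696) = 0.036 × (52.2207 − 26.3818) = 0.036 × 25.8389 = 0.9302 W/m².

ΔF = 0.930 W/m²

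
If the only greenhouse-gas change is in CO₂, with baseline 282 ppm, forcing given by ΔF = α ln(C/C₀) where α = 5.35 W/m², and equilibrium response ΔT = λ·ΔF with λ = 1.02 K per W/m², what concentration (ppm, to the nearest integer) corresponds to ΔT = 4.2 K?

C ≈ 609 ppm

Required forcing: ΔF = ΔT/λ = 4.2/1.02 = 4.1176 W/m².
Then ln(C/282) = ΔF/5.35 = 4.1176/5.35 = 0.76964.
So C = 282 × e^0.76964 = 282 × 2.15899 = 608.84 ppm.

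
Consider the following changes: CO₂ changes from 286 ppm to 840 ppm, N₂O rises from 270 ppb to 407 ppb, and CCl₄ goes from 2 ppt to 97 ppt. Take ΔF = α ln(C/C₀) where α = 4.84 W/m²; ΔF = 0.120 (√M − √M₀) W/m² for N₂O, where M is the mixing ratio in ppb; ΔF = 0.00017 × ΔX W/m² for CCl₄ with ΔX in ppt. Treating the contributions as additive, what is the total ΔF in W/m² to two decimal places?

ΔF = 5.68 W/m²

CO₂: 4.84 × ln(840/286) = 4.84 × ln(2.93706) = 4.84 × 1.07741 = 5.2147 W/m².
N₂O: 0.120 × (√407 − √270) = 0.120 × (20.1742 − 16.4317) = 0.120 × 3.7425 = 0.4491 W/m².
CCl₄: ΔF = 0.00017 × (97 − 2) = 0.00017 × 95 = 0.0162 W/m².
Total ΔF = 5.2147 + 0.4491 + 0.0162 = 5.6800 W/m².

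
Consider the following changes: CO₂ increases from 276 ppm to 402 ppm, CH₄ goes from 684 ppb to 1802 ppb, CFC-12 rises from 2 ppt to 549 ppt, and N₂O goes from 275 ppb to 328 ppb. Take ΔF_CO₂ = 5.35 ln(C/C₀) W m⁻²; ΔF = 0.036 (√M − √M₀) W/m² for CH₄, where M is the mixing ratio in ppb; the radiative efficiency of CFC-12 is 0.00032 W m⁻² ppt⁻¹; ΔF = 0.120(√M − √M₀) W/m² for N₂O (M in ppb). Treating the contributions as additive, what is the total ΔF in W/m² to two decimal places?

CO₂: 5.35 × ln(402/276) = 5.35 × ln(1.45652) = 5.35 × 0.37605 = 2.0119 W/m².
CH₄: 0.036 × (√1802 − √684) = 0.036 × (42.4500 − 26.1534) = 0.036 × 16.2966 = 0.5867 W/m².
CFC-12: ΔF = 0.00032 × (549 − 2) = 0.00032 × 547 = 0.1750 W/m².
N₂O: 0.120 × (√328 − √275) = 0.120 × (18.1108 − 16.5831) = 0.120 × 1.5277 = 0.1833 W/m².
Total ΔF = 2.0119 + 0.5867 + 0.1750 + 0.1833 = 2.9569 W/m².

ΔF = 2.96 W/m²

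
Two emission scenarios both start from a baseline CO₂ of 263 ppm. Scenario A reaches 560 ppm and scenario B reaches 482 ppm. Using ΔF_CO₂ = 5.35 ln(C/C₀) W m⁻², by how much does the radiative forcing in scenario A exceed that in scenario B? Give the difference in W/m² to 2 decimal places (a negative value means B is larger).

ΔF_A − ΔF_B = 0.80 W/m²

ΔF_A = 5.35 ln(560/263) = 5.35 × 0.75578 = 4.0434 W/m².
ΔF_B = 5.35 ln(482/263) = 5.35 × 0.60579 = 3.2410 W/m².
Difference: 4.0434 − 3.2410 = 0.8024 W/m².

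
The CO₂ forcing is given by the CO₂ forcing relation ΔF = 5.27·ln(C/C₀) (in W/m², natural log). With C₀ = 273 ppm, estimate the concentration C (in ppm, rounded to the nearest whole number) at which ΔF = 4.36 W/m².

Set 5.27 ln(C/273) = 4.36, so ln(C/273) = 4.36/5.27 = 0.82732.
Then C/273 = e^0.82732 = 2.28718, giving C = 273 × 2.28718 = 624.40 ppm.

C ≈ 624 ppm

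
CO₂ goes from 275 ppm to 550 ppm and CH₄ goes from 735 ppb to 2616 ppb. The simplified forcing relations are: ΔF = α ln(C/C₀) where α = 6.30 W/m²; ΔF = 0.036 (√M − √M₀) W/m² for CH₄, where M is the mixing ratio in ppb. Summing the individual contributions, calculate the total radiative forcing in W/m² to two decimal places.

CO₂: 6.30 × ln(550/275) = 6.30 × ln(2.00000) = 6.30 × 0.69315 = 4.3668 W/m².
CH₄: 0.036 × (√2616 − √735) = 0.036 × (51.1468 − 27.1109) = 0.036 × 24.0359 = 0.8653 W/m².
Total ΔF = 4.3668 + 0.8653 = 5.2321 W/m².

ΔF = 5.23 W/m²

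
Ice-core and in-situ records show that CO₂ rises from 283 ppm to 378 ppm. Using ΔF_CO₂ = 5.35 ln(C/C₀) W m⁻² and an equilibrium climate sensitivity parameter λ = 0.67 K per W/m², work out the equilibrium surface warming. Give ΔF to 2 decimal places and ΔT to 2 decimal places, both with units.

ΔF = 1.55 W/m²; ΔT = 1.04 K

CO₂: 5.35 × ln(378/283) = 5.35 × ln(1.33569) = 5.35 × 0.28945 = 1.5486 W/m².
ΔT = λ ΔF = 0.67 × 1.55 = 1.0385 K.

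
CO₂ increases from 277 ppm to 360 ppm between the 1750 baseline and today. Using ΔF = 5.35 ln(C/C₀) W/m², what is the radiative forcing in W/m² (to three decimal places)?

ΔF = 1.402 W/m²

CO₂ absorption bands are partially saturated, so forcing scales with the logarithm of the concentration ratio.
CO₂: 5.35 × ln(360/277) = 5.35 × ln(1.29964) = 5.35 × 0.26209 = 1.4022 W/m².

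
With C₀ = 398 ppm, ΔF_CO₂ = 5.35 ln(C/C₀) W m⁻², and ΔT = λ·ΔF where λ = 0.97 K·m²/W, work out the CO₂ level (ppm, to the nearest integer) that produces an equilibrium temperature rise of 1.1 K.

C ≈ 492 ppm

Required forcing: ΔF = ΔT/λ = 1.1/0.97 = 1.1340 W/m².
Then ln(C/398) = ΔF/5.35 = 1.1340/5.35 = 0.21196.
So C = 398 × e^0.21196 = 398 × 1.23610 = 491.97 ppm.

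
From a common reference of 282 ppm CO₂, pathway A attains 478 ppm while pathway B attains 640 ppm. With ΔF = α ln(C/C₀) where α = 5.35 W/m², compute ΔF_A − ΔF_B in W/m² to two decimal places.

ΔF_A = 5.35 ln(478/282) = 5.35 × 0.52770 = 2.8232 W/m².
ΔF_B = 5.35 ln(640/282) = 5.35 × 0.81956 = 4.3846 W/m².
Difference: 2.8232 − 4.3846 = -1.5614 W/m².

ΔF_A − ΔF_B = -1.56 W/m²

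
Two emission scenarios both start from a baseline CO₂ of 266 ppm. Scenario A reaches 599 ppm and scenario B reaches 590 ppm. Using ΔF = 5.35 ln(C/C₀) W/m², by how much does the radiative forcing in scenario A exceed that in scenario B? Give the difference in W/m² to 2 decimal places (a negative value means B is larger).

ΔF_A = 5.35 ln(599/266) = 5.35 × 0.81177 = 4.3430 W/m².
ΔF_B = 5.35 ln(590/266) = 5.35 × 0.79663 = 4.2620 W/m².
Difference: 4.3430 − 4.2620 = 0.0810 W/m².

ΔF_A − ΔF_B = 0.08 W/m²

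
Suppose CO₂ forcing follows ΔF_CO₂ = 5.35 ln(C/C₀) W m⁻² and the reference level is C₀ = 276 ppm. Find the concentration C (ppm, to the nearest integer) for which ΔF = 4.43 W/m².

Set 5.35 ln(C/276) = 4.43, so ln(C/276) = 4.43/5.35 = 0.82804.
Then C/276 = e^0.82804 = 2.28883, giving C = 276 × 2.28883 = 631.72 ppm.

C ≈ 632 ppm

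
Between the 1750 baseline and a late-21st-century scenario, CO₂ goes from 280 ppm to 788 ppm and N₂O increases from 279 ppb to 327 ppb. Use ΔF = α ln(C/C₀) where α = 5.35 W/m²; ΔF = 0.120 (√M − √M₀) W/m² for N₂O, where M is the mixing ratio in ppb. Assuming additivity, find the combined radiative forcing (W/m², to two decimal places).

CO₂: 5.35 × ln(788/280) = 5.35 × ln(2.81429) = 5.35 × 1.03471 = 5.5357 W/m².
N₂O: 0.120 × (√327 − √279) = 0.120 × (18.0831 − 16.7033) = 0.120 × 1.3798 = 0.1656 W/m².
Total ΔF = 5.5357 + 0.1656 = 5.7013 W/m².

ΔF = 5.70 W/m²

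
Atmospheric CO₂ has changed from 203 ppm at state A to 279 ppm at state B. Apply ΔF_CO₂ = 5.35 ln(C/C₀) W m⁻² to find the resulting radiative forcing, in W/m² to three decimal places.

CO₂: 5.35 × ln(279/203) = 5.35 × ln(1.37438) = 5.35 × 0.31800 = 1.7013 W/m².

ΔF = 1.701 W/m²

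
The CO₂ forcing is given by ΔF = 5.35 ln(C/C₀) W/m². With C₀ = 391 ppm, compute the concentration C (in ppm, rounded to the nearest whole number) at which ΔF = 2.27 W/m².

Set 5.35 ln(C/391) = 2.27, so ln(C/391) = 2.27/5.35 = 0.42430.
Then C/391 = e^0.42430 = 1.52852, giving C = 391 × 1.52852 = 597.65 ppm.

C ≈ 598 ppm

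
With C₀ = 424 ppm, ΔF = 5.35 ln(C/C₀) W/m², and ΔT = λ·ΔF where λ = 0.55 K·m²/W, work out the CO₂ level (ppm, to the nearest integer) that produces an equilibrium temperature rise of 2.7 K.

Required forcing: ΔF = ΔT/λ = 2.7/0.55 = 4.9091 W/m².
Then ln(C/424) = ΔF/5.35 = 4.9091/5.35 = 0.91759.
So C = 424 × e^0.91759 = 424 × 2.50325 = 1061.38 ppm.

C ≈ 1061 ppm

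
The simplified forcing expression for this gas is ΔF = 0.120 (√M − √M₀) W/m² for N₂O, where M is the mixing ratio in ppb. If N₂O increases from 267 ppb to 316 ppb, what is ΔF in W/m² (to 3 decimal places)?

N₂O: 0.120 × (√316 − √267) = 0.120 × (17.7764 − 16.3401) = 0.120 × 1.4363 = 0.1724 W/m².

ΔF = 0.172 W/m²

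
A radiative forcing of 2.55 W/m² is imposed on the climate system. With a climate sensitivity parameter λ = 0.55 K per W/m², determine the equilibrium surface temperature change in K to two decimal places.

ΔT = λ ΔF = 0.55 × 2.55 = 1.4025 K.

ΔT = 1.40 K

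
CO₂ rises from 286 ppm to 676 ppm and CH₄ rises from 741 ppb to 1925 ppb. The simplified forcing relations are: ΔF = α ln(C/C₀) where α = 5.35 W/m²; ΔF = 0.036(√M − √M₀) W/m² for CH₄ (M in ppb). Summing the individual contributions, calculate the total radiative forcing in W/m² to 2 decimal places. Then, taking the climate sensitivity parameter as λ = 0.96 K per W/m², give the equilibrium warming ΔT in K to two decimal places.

ΔF = 5.20 W/m²; ΔT = 4.99 K

CO₂: 5.35 × ln(676/286) = 5.35 × ln(2.36364) = 5.35 × 0.86020 = 4.6021 W/m².
CH₄: 0.036 × (√1925 − √741) = 0.036 × (43.8748 − 27.2213) = 0.036 × 16.6535 = 0.5995 W/m².
Total ΔF = 4.6021 + 0.5995 = 5.2016 W/m².
ΔT = λ ΔF = 0.96 × 5.20 = 4.9920 K.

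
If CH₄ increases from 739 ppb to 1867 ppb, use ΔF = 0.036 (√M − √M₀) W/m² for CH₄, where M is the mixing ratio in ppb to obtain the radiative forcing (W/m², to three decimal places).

CH₄: 0.036 × (√1867 − √739) = 0.036 × (43.2088 − 27.1846) = 0.036 × 16.0242 = 0.5769 W/m².

ΔF = 0.577 W/m²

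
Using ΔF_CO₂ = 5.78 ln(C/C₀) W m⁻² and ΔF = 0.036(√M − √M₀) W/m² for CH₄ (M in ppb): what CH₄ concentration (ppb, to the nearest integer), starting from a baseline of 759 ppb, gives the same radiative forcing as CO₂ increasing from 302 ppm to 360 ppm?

CO₂ forcing: 5.78 × ln(360/302) = 5.78 × 0.175677 = 1.01541 W/m².
Set 0.036(√M − √759) = 1.01541: √M = 1.01541/0.036 + √759 = 28.2058 + 27.5500 = 55.7558.
M = (55.7558)² = 3108.71 ppb.

M ≈ 3109 ppb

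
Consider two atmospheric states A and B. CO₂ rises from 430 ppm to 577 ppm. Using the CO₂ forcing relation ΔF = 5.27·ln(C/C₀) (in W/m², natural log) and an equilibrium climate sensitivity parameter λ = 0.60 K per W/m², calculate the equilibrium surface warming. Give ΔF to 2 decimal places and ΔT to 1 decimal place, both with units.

CO₂: 5.27 × ln(577/430) = 5.27 × ln(1.34186) = 5.27 × 0.29406 = 1.5497 W/m².
ΔT = λ ΔF = 0.60 × 1.55 = 0.9300 K.

ΔF = 1.55 W/m²; ΔT = 0.9 K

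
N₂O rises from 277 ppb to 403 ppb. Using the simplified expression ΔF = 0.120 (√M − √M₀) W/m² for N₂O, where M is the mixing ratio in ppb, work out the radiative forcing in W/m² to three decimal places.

ΔF = 0.412 W/m²

N₂O: 0.120 × (√403 − √277) = 0.120 × (20.0749 − 16.6433) = 0.120 × 3.4316 = 0.4118 W/m².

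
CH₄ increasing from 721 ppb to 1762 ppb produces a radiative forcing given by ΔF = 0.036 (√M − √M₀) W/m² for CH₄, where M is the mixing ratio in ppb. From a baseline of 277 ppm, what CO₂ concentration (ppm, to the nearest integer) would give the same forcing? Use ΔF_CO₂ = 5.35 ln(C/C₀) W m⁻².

CH₄ forcing: 0.036 × (√1762 − √721) = 0.036 × (41.9762 − 26.8514) = 0.036 × 15.1248 = 0.54449 W/m².
Set 5.35 ln(C/277) = 0.54449: ln(C/277) = 0.54449/5.35 = 0.10177, so C = 277 × e^0.10177 = 277 × 1.10713 = 306.68 ppm.

C ≈ 307 ppm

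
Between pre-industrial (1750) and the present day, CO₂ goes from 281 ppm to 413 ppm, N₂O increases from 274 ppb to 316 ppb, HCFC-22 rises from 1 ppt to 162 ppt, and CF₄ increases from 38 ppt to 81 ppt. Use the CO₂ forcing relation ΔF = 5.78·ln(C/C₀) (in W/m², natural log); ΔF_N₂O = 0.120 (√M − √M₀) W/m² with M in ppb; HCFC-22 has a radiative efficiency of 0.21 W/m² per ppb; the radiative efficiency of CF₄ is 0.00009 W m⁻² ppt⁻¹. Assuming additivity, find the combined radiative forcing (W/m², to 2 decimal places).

CO₂: 5.78 × ln(413/281) = 5.78 × ln(1.46975) = 5.78 × 0.38509 = 2.2258 W/m².
N₂O: 0.120 × (√316 − √274) = 0.120 × (17.7764 − 16.5529) = 0.120 × 1.2235 = 0.1468 W/m².
HCFC-22: Δ = 162 − 1 = 161 ppt = 0.161 ppb; ΔF = 0.21 × 0.161 = 0.0338 W/m².
CF₄: ΔF = 0.00009 × (81 − 38) = 0.00009 × 43 = 0.0039 W/m².
Total ΔF = 2.2258 + 0.1468 + 0.0338 + 0.0039 = 2.4103 W/m².

ΔF = 2.41 W/m²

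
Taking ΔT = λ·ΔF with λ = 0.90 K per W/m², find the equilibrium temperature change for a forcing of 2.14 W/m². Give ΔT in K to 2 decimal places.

ΔT = λ ΔF = 0.90 × 2.14 = 1.9260 K.

ΔT = 1.93 K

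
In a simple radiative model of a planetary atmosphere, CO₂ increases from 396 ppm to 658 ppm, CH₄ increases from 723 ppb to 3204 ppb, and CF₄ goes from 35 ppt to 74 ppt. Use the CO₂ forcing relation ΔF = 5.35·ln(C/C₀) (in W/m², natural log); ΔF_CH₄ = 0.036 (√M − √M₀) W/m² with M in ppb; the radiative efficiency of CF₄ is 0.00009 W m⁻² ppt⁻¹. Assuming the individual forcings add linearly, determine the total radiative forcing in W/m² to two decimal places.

CO₂: 5.35 × ln(658/396) = 5.35 × ln(1.66162) = 5.35 × 0.50779 = 2.7167 W/m².
CH₄: 0.036 × (√3204 − √723) = 0.036 × (56.6039 − 26.8887) = 0.036 × 29.7152 = 1.0697 W/m².
CF₄: ΔF = 0.00009 × (74 − 35) = 0.00009 × 39 = 0.0035 W/m².
Total ΔF = 2.7167 + 1.0697 + 0.0035 = 3.7899 W/m².

ΔF = 3.79 W/m²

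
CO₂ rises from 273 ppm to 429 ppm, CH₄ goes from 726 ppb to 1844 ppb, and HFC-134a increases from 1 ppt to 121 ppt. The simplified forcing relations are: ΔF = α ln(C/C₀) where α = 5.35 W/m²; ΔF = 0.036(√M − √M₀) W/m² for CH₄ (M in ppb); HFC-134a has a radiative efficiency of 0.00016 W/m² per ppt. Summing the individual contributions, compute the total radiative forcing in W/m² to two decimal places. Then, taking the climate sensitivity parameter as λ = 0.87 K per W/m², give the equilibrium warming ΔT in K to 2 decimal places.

ΔF = 3.01 W/m²; ΔT = 2.62 K

CO₂: 5.35 × ln(429/273) = 5.35 × ln(1.57143) = 5.35 × 0.45199 = 2.4181 W/m².
CH₄: 0.036 × (√1844 − √726) = 0.036 × (42.9418 − 26.9444) = 0.036 × 15.9974 = 0.5759 W/m².
HFC-134a: ΔF = 0.00016 × (121 − 1) = 0.00016 × 120 = 0.0192 W/m².
Total ΔF = 2.4181 + 0.5759 + 0.0192 = 3.0132 W/m².
ΔT = λ ΔF = 0.87 × 3.01 = 2.6187 K.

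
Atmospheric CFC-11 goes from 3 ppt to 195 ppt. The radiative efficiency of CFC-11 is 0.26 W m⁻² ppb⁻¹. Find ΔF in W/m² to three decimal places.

ΔF = 0.050 W/m²

CFC-11: Δ = 195 − 3 = 192 ppt = 0.192 ppb; ΔF = 0.26 × 0.192 = 0.0499 W/m².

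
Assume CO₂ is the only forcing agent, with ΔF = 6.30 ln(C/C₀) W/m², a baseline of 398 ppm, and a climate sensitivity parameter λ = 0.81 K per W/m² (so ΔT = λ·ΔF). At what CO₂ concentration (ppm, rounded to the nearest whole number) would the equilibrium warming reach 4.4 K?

C ≈ 943 ppm

Required forcing: ΔF = ΔT/λ = 4.4/0.81 = 5.4321 W/m².
Then ln(C/398) = ΔF/6.30 = 5.4321/6.30 = 0.86224.
So C = 398 × e^0.86224 = 398 × 2.36846 = 942.65 ppm.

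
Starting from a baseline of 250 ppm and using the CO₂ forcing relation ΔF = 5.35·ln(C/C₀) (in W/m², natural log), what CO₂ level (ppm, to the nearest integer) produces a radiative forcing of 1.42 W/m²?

C ≈ 326 ppm

Set 5.35 ln(C/250) = 1.42, so ln(C/250) = 1.42/5.35 = 0.26542.
Then C/250 = e^0.26542 = 1.30398, giving C = 250 × 1.30398 = 326.00 ppm.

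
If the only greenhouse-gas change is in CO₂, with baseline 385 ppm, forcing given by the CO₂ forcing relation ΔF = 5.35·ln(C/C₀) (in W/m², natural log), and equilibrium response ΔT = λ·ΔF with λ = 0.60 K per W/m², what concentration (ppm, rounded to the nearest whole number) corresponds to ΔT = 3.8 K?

Required forcing: ΔF = ΔT/λ = 3.8/0.60 = 6.3333 W/m².
Then ln(C/385) = ΔF/5.35 = 6.3333/5.35 = 1.18379.
So C = 385 × e^1.18379 = 385 × 3.26673 = 1257.69 ppm.

C ≈ 1258 ppm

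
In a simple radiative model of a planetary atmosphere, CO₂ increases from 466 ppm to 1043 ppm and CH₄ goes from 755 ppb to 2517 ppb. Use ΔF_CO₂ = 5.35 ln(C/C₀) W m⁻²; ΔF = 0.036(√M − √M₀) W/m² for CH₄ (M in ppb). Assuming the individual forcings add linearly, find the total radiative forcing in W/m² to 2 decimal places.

ΔF = 5.13 W/m²

CO₂: 5.35 × ln(1043/466) = 5.35 × ln(2.23820) = 5.35 × 0.80567 = 4.3103 W/m².
CH₄: 0.036 × (√2517 − √755) = 0.036 × (50.1697 − 27.4773) = 0.036 × 22.6924 = 0.8169 W/m².
Total ΔF = 4.3103 + 0.8169 = 5.1272 W/m².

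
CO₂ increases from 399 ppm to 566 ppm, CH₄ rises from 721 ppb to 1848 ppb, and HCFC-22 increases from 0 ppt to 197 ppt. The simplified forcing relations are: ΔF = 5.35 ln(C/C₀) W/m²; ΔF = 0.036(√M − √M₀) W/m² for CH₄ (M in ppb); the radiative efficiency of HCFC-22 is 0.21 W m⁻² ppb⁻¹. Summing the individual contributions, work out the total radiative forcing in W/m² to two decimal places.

CO₂: 5.35 × ln(566/399) = 5.35 × ln(1.41855) = 5.35 × 0.34964 = 1.8706 W/m².
CH₄: 0.036 × (√1848 − √721) = 0.036 × (42.9884 − 26.8514) = 0.036 × 16.1370 = 0.5809 W/m².
HCFC-22: Δ = 197 − 0 = 197 ppt = 0.197 ppb; ΔF = 0.21 × 0.197 = 0.0414 W/m².
Total ΔF = 1.8706 + 0.5809 + 0.0414 = 2.4929 W/m².

ΔF = 2.49 W/m²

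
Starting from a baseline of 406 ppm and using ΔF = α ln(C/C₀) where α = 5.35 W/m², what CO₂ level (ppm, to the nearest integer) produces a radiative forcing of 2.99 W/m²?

C ≈ 710 ppm

Set 5.35 ln(C/406) = 2.99, so ln(C/406) = 2.99/5.35 = 0.55888.
Then C/406 = e^0.55888 = 1.74871, giving C = 406 × 1.74871 = 709.98 ppm.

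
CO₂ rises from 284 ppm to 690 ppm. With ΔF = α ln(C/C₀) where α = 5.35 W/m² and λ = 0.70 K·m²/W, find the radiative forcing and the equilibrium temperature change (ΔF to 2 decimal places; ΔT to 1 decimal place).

CO₂: 5.35 × ln(690/284) = 5.35 × ln(2.42958) = 5.35 × 0.88772 = 4.7493 W/m².
ΔT = λ ΔF = 0.70 × 4.75 = 3.3250 K.

ΔF = 4.75 W/m²; ΔT = 3.3 K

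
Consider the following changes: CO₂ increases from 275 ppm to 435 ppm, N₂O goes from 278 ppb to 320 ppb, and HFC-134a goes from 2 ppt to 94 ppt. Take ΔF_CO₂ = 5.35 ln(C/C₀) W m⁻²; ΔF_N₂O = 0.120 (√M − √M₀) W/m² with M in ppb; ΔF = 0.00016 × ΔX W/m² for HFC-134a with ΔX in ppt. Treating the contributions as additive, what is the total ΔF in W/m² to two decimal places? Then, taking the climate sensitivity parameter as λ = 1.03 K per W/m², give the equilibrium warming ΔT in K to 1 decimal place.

CO₂: 5.35 × ln(435/275) = 5.35 × ln(1.58182) = 5.35 × 0.45858 = 2.4534 W/m².
N₂O: 0.120 × (√320 − √278) = 0.120 × (17.8885 − 16.6733) = 0.120 × 1.2152 = 0.1458 W/m².
HFC-134a: ΔF = 0.00016 × (94 − 2) = 0.00016 × 92 = 0.0147 W/m².
Total ΔF = 2.4534 + 0.1458 + 0.0147 = 2.6139 W/m².
ΔT = λ ΔF = 1.03 × 2.61 = 2.6883 K.

ΔF = 2.61 W/m²; ΔT = 2.7 K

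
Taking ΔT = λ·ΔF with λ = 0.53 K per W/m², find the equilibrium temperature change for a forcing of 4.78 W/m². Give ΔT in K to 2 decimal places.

ΔT = 2.53 K

ΔT = λ ΔF = 0.53 × 4.78 = 2.5334 K.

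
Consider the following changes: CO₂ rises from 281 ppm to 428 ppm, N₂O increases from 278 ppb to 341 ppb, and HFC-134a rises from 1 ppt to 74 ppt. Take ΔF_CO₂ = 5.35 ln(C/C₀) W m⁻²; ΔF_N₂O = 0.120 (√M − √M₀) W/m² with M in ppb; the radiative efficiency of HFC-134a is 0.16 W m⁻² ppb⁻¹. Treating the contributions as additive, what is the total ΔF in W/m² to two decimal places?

CO₂: 5.35 × ln(428/281) = 5.35 × ln(1.52313) = 5.35 × 0.42077 = 2.2511 W/m².
N₂O: 0.120 × (√341 − √278) = 0.120 × (18.4662 − 16.6733) = 0.120 × 1.7929 = 0.2151 W/m².
HFC-134a: Δ = 74 − 1 = 73 ppt = 0.073 ppb; ΔF = 0.16 × 0.073 = 0.0117 W/m².
Total ΔF = 2.2511 + 0.2151 + 0.0117 = 2.4779 W/m².

ΔF = 2.48 W/m²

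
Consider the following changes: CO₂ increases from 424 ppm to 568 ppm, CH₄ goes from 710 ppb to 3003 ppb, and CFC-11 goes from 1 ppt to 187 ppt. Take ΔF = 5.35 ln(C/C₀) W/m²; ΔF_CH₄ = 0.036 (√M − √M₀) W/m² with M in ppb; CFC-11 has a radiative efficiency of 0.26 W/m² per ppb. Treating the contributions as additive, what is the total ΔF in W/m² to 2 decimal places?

ΔF = 2.63 W/m²

CO₂: 5.35 × ln(568/424) = 5.35 × ln(1.33962) = 5.35 × 0.29239 = 1.5643 W/m².
CH₄: 0.036 × (√3003 − √710) = 0.036 × (54.7996 − 26.6458) = 0.036 × 28.1538 = 1.0135 W/m².
CFC-11: Δ = 187 − 1 = 186 ppt = 0.186 ppb; ΔF = 0.26 × 0.186 = 0.0484 W/m².
Total ΔF = 1.5643 + 1.0135 + 0.0484 = 2.6262 W/m².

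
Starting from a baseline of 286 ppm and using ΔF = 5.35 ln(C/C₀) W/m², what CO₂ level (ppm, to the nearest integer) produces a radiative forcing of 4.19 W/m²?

C ≈ 626 ppm

Set 5.35 ln(C/286) = 4.19, so ln(C/286) = 4.19/5.35 = 0.78318.
Then C/286 = e^0.78318 = 2.18842, giving C = 286 × 2.18842 = 625.89 ppm.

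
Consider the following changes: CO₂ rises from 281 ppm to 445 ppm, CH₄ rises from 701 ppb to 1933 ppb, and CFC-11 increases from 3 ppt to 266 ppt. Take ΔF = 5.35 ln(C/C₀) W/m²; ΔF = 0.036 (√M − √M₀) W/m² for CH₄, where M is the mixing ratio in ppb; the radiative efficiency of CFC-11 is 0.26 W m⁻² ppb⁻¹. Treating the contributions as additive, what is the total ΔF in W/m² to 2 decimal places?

CO₂: 5.35 × ln(445/281) = 5.35 × ln(1.58363) = 5.35 × 0.45972 = 2.4595 W/m².
CH₄: 0.036 × (√1933 − √701) = 0.036 × (43.9659 − 26.4764) = 0.036 × 17.4895 = 0.6296 W/m².
CFC-11: Δ = 266 − 3 = 263 ppt = 0.263 ppb; ΔF = 0.26 × 0.263 = 0.0684 W/m².
Total ΔF = 2.4595 + 0.6296 + 0.0684 = 3.1575 W/m².

ΔF = 3.16 W/m²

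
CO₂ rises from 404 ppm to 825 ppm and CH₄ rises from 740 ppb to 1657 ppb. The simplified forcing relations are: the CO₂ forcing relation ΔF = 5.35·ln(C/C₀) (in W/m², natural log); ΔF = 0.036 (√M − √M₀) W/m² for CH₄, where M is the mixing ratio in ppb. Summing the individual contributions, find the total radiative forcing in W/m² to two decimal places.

CO₂: 5.35 × ln(825/404) = 5.35 × ln(2.04208) = 5.35 × 0.71397 = 3.8197 W/m².
CH₄: 0.036 × (√1657 − √740) = 0.036 × (40.7063 − 27.2029) = 0.036 × 13.5034 = 0.4861 W/m².
Total ΔF = 3.8197 + 0.4861 = 4.3058 W/m².

ΔF = 4.31 W/m²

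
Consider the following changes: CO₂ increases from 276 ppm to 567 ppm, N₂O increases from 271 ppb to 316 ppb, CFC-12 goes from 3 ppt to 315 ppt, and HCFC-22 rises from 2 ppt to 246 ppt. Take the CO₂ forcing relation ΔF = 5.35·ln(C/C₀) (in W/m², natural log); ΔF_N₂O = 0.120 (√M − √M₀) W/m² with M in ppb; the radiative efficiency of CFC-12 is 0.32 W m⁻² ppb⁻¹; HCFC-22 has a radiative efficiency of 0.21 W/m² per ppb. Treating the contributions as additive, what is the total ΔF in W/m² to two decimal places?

CO₂: 5.35 × ln(567/276) = 5.35 × ln(2.05435) = 5.35 × 0.71996 = 3.8518 W/m².
N₂O: 0.120 × (√316 − √271) = 0.120 × (17.7764 − 16.4621) = 0.120 × 1.3143 = 0.1577 W/m².
CFC-12: Δ = 315 − 3 = 312 ppt = 0.312 ppb; ΔF = 0.32 × 0.312 = 0.0998 W/m².
HCFC-22: Δ = 246 − 2 = 244 ppt = 0.244 ppb; ΔF = 0.21 × 0.244 = 0.0512 W/m².
Total ΔF = 3.8518 + 0.1577 + 0.0998 + 0.0512 = 4.1605 W/m².

ΔF = 4.16 W/m²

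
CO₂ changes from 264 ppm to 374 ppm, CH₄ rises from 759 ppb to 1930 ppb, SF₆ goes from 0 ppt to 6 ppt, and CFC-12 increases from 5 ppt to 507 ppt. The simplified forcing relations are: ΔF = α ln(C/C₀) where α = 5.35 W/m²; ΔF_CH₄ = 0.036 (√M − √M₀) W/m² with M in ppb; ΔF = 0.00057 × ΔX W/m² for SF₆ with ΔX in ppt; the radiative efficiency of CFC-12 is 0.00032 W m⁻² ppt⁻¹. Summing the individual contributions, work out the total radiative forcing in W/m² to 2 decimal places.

ΔF = 2.62 W/m²

CO₂: 5.35 × ln(374/264) = 5.35 × ln(1.41667) = 5.35 × 0.34831 = 1.8635 W/m².
CH₄: 0.036 × (√1930 − √759) = 0.036 × (43.9318 − 27.5500) = 0.036 × 16.3818 = 0.5897 W/m².
SF₆: ΔF = 0.00057 × (6 − 0) = 0.00057 × 6 = 0.0034 W/m².
CFC-12: ΔF = 0.00032 × (507 − 5) = 0.00032 × 502 = 0.1606 W/m².
Total ΔF = 1.8635 + 0.5897 + 0.0034 + 0.1606 = 2.6172 W/m².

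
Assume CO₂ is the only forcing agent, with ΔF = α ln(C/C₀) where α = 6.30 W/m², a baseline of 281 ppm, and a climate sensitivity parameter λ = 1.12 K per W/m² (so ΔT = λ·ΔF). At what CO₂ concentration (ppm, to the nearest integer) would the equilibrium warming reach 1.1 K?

C ≈ 328 ppm

Required forcing: ΔF = ΔT/λ = 1.1/1.12 = 0.9821 W/m².
Then ln(C/281) = ΔF/6.30 = 0.9821/6.30 = 0.15589.
So C = 281 × e^0.15589 = 281 × 1.16870 = 328.40 ppm.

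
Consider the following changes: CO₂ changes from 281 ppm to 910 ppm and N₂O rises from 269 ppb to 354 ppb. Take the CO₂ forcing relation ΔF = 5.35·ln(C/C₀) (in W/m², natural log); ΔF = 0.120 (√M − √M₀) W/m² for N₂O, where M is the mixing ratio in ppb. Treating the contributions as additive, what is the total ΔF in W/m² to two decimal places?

ΔF = 6.58 W/m²

CO₂: 5.35 × ln(910/281) = 5.35 × ln(3.23843) = 5.35 × 1.17509 = 6.2867 W/m².
N₂O: 0.120 × (√354 − √269) = 0.120 × (18.8149 − 16.4012) = 0.120 × 2.4137 = 0.2896 W/m².
Total ΔF = 6.2867 + 0.2896 = 6.5763 W/m².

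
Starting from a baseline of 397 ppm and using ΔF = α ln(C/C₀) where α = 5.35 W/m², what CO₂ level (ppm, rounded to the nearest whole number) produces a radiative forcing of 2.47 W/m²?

C ≈ 630 ppm

Set 5.35 ln(C/397) = 2.47, so ln(C/397) = 2.47/5.35 = 0.46168.
Then C/397 = e^0.46168 = 1.58674, giving C = 397 × 1.58674 = 629.94 ppm.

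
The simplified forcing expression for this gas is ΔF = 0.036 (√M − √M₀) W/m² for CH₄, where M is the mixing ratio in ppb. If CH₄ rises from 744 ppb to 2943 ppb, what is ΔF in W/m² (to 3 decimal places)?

CH₄: 0.036 × (√2943 − √744) = 0.036 × (54.2494 − 27.2764) = 0.036 × 26.9730 = 0.9710 W/m².

ΔF = 0.971 W/m²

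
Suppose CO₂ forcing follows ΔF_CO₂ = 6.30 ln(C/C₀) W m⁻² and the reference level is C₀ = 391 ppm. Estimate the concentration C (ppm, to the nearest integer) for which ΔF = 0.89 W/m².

Set 6.30 ln(C/391) = 0.89, so ln(C/391) = 0.89/6.30 = 0.14127.
Then C/391 = e^0.14127 = 1.15174, giving C = 391 × 1.15174 = 450.33 ppm.

C ≈ 450 ppm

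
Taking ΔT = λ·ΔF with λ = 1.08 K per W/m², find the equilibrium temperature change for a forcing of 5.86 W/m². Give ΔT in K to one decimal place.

ΔT = 6.3 K

ΔT = λ ΔF = 1.08 × 5.86 = 6.3288 K.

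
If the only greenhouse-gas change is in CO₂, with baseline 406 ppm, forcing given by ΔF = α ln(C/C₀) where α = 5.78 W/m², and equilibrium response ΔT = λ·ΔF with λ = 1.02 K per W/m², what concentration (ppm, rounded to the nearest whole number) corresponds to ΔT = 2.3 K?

Required forcing: ΔF = ΔT/λ = 2.3/1.02 = 2.2549 W/m².
Then ln(C/406) = ΔF/5.78 = 2.2549/5.78 = 0.39012.
So C = 406 × e^0.39012 = 406 × 1.47716 = 599.73 ppm.

C ≈ 600 ppm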